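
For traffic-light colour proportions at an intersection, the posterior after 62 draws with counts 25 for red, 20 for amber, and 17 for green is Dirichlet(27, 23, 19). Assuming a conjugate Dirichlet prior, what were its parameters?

Dirichlet(2, 3, 2)

For a Dirichlet(α) prior with multinomial counts c, the posterior is Dirichlet(α + c) componentwise.
Subtract each count from the matching posterior parameter: 27−25=2, 23−20=3, 19−17=2.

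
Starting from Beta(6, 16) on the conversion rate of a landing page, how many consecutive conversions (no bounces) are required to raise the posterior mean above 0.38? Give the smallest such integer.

k = 4

After k conversions and 0 bounces the posterior is Beta(6+k, 16), with mean (6+k)/(6+16+k).
Set (6+k)/(22+k) > 0.38 and solve: k > (0.38·22 − 6)/(1 − 0.38) = 3.806.
The smallest integer exceeding 3.806 is 4.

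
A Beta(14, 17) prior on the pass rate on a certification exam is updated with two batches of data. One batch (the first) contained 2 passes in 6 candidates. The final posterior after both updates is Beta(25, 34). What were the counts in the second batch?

9 passes and 13 failures

Because Beta–binomial updating is additive in the counts, the combined data contributed (α_post−α_prior, β_post−β_prior) successes and failures.
Total across both batches: 25−14=11 passes, 34−17=17 failures.
Subtract the first batch: 11−2=9 passes and 17−4=13 failures.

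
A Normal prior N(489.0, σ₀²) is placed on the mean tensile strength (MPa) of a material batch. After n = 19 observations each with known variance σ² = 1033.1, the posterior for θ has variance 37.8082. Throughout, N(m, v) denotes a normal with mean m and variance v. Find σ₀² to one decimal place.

Posterior precision equals prior precision plus data precision: 1/σ_n² = 1/σ₀² + n/σ².
So 1/σ₀² = 1/37.8082 − 19/1033.1 = 0.026449 − 0.018391 = 0.008058.
Hence σ₀² = 1/0.008058 ≈ 124.1.

σ₀² = 124.1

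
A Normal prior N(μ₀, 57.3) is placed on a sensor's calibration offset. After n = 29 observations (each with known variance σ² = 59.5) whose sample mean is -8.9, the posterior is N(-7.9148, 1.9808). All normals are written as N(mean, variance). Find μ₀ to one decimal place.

μ₀ = 19.6

The posterior mean is a precision-weighted average: μ_n = (τ₀μ₀ + τ_data·x̄)/(τ₀+τ_data), with τ₀=1/σ₀² and τ_data=n/σ².
Here τ₀ = 1/57.3 = 0.017452 and τ_data = 29/59.5 = 0.487395, so τ_n = 0.504847.
Rearranging for μ₀: μ₀ = (μ_n·τ_n − τ_data·x̄)/τ₀ = (-7.9148·0.504847 − 0.487395·-8.9) / 0.017452 = 0.342052/0.017452 ≈ 19.6.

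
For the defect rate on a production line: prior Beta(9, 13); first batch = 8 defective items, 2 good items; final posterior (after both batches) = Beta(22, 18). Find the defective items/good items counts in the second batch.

5 defective items and 3 good items

Because Beta–binomial updating is additive in the counts, the combined data contributed (α_post−α_prior, β_post−β_prior) successes and failures.
Total across both batches: 22−9=13 defective items, 18−13=5 good items.
Subtract the first batch: 13−8=5 defective items and 5−2=3 good items.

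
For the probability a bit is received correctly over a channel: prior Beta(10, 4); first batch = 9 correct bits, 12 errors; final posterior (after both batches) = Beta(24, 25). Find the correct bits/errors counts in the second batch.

Sequential conjugate updates are equivalent to a single update on the pooled data, so total successes = posterior α − prior α and total failures = posterior β − prior β.
Total across both batches: 24−10=14 correct bits, 25−4=21 errors.
Subtract the first batch: 14−9=5 correct bits and 21−12=9 errors.

5 correct bits and 9 errors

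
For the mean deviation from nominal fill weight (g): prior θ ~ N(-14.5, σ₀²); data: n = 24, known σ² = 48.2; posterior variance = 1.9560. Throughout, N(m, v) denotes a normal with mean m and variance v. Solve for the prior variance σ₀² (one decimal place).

For the Normal–Normal model with known σ², precisions add: τ_n = τ₀ + n/σ².
So 1/σ₀² = 1/1.9560 − 24/48.2 = 0.511247 − 0.497925 = 0.013322.
Hence σ₀² = 1/0.013322 ≈ 75.1.

σ₀² = 75.1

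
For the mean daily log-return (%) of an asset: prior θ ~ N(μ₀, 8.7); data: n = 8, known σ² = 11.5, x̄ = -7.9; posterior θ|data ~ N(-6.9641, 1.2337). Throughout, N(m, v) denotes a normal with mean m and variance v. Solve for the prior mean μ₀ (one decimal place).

μ₀ = -1.3

With known observation variance, the Normal–Normal posterior has precision τ_n = τ₀ + n/σ² and mean μ_n = (τ₀μ₀ + (n/σ²)x̄)/τ_n.
Here τ₀ = 1/8.7 = 0.114943 and τ_data = 8/11.5 = 0.695652, so τ_n = 0.810595.
Rearranging for μ₀: μ₀ = (μ_n·τ_n − τ_data·x̄)/τ₀ = (-6.9641·0.810595 − 0.695652·-7.9) / 0.114943 = -0.149414/0.114943 ≈ -1.3.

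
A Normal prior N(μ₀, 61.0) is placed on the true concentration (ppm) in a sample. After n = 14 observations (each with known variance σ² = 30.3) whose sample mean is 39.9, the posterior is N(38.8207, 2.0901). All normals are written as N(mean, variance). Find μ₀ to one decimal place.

The posterior mean is a precision-weighted average: μ_n = (τ₀μ₀ + τ_data·x̄)/(τ₀+τ_data), with τ₀=1/σ₀² and τ_data=n/σ².
Here τ₀ = 1/61.0 = 0.016393 and τ_data = 14/30.3 = 0.462046, so τ_n = 0.478439.
Rearranging for μ₀: μ₀ = (μ_n·τ_n − τ_data·x̄)/τ₀ = (38.8207·0.478439 − 0.462046·39.9) / 0.016393 = 0.137701/0.016393 ≈ 8.4.

μ₀ = 8.4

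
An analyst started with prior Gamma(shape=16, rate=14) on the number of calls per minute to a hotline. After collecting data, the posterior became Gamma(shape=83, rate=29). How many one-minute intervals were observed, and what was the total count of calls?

Gamma–Poisson conjugacy: posterior shape = α + Σxᵢ, posterior rate = β + n.
Matching: Σxᵢ = 83 − 16 = 67 and n = 29 − 14 = 15.

n = 15 one-minute intervals with total 67 calls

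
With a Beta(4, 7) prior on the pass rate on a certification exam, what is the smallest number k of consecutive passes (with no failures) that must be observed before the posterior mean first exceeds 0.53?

k = 4

After k passes and 0 failures the posterior is Beta(4+k, 7), with mean (4+k)/(4+7+k).
Set (4+k)/(11+k) > 0.53 and solve: k > (0.53·11 − 4)/(1 − 0.53) = 3.894.
The smallest integer exceeding 3.894 is 4.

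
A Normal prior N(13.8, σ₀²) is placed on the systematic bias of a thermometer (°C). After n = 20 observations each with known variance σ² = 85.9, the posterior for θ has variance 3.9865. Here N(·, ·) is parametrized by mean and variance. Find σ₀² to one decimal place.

Posterior precision equals prior precision plus data precision: 1/σ_n² = 1/σ₀² + n/σ².
So 1/σ₀² = 1/3.9865 − 20/85.9 = 0.250847 − 0.232829 = 0.018018.
Hence σ₀² = 1/0.018018 ≈ 55.5.

σ₀² = 55.5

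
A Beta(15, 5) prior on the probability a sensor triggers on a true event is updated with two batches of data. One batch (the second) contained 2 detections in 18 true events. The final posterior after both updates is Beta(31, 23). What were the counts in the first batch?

Sequential conjugate updates are equivalent to a single update on the pooled data, so total successes = posterior α − prior α and total failures = posterior β − prior β.
Total across both batches: 31−15=16 detections, 23−5=18 misses.
Subtract the second batch: 16−2=14 detections and 18−16=2 misses.

14 detections and 2 misses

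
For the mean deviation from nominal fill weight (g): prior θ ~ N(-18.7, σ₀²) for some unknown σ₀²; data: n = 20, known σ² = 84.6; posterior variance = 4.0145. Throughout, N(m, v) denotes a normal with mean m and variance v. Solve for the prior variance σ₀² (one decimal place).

For the Normal–Normal model with known σ², precisions add: τ_n = τ₀ + n/σ².
So 1/σ₀² = 1/4.0145 − 20/84.6 = 0.249097 − 0.236407 = 0.012690.
Hence σ₀² = 1/0.012690 ≈ 78.8.

σ₀² = 78.8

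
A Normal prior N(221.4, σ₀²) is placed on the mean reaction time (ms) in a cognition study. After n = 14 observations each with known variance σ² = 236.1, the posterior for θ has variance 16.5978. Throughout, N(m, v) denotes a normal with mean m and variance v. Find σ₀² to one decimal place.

σ₀² = 1050.4

Posterior precision equals prior precision plus data precision: 1/σ_n² = 1/σ₀² + n/σ².
So 1/σ₀² = 1/16.5978 − 14/236.1 = 0.060249 − 0.059297 = 0.000952.
Hence σ₀² = 1/0.000952 ≈ 1050.4.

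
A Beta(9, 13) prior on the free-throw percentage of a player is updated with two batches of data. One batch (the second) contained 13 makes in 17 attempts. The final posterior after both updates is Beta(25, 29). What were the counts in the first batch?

3 makes and 12 misses

Because Beta–binomial updating is additive in the counts, the combined data contributed (α_post−α_prior, β_post−β_prior) successes and failures.
Total across both batches: 25−9=16 makes, 29−13=16 misses.
Subtract the second batch: 16−13=3 makes and 16−4=12 misses.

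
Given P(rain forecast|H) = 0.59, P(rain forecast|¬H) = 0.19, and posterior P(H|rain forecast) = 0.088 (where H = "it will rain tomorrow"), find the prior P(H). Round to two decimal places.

In odds form, posterior odds = prior odds × likelihood ratio, so prior odds = posterior odds ÷ LR.
Posterior odds = 0.088/(1−0.088) = 0.0965. LR = 0.59/0.19 = 3.1053.
Prior odds = 0.0965/3.1053 = 0.0311, so P(H) = 0.0311/(1+0.0311) ≈ 0.03.

P(H) = 0.03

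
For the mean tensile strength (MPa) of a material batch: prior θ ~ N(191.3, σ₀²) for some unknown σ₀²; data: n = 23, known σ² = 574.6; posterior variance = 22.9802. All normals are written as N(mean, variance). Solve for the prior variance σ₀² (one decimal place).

Posterior precision equals prior precision plus data precision: 1/σ_n² = 1/σ₀² + n/σ².
So 1/σ₀² = 1/22.9802 − 23/574.6 = 0.043516 − 0.040028 = 0.003488.
Hence σ₀² = 1/0.003488 ≈ 286.7.

σ₀² = 286.7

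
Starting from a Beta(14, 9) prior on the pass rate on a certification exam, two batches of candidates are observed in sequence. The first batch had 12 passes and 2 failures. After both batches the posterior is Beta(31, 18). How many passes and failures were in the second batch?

Sequential conjugate updates are equivalent to a single update on the pooled data, so total successes = posterior α − prior α and total failures = posterior β − prior β.
Total across both batches: 31−14=17 passes, 18−9=9 failures.
Subtract the first batch: 17−12=5 passes and 9−2=7 failures.

5 passes and 7 failures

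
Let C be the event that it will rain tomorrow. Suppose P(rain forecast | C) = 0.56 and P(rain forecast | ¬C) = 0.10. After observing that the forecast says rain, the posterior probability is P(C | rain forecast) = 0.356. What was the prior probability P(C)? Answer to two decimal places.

P(C) = 0.09

In odds form, posterior odds = prior odds × likelihood ratio, so prior odds = posterior odds ÷ LR.
Posterior odds = 0.356/(1−0.356) = 0.5528. LR = 0.56/0.10 = 5.6000.
Prior odds = 0.5528/5.6000 = 0.0987, so P(C) = 0.0987/(1+0.0987) ≈ 0.09.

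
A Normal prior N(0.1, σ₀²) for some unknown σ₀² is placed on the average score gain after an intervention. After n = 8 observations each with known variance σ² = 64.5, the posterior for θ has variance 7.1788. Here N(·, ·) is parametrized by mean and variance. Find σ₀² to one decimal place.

For the Normal–Normal model with known σ², precisions add: τ_n = τ₀ + n/σ².
So 1/σ₀² = 1/7.1788 − 8/64.5 = 0.139299 − 0.124031 = 0.015268.
Hence σ₀² = 1/0.015268 ≈ 65.5.

σ₀² = 65.5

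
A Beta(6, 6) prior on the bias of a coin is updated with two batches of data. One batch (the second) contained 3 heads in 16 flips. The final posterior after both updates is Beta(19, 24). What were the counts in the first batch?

Because Beta–binomial updating is additive in the counts, the combined data contributed (α_post−α_prior, β_post−β_prior) successes and failures.
Total across both batches: 19−6=13 heads, 24−6=18 tails.
Subtract the second batch: 13−3=10 heads and 18−13=5 tails.

10 heads and 5 tails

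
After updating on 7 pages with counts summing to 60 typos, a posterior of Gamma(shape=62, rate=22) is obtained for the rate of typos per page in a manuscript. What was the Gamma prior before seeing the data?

Gamma(shape=2, rate=15)

Gamma–Poisson conjugacy: posterior shape = α + Σxᵢ, posterior rate = β + n.
So α = 62 − 60 = 2 and β = 22 − 7 = 15.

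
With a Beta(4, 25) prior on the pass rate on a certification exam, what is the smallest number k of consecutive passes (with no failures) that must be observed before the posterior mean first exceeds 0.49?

k = 21

After k passes and 0 failures the posterior is Beta(4+k, 25), with mean (4+k)/(4+25+k).
Set (4+k)/(29+k) > 0.49 and solve: k > (0.49·29 − 4)/(1 − 0.49) = 20.020.
The smallest integer exceeding 20.020 is 21, and checking k=21: (25)/(50) = 0.5000 > 0.49.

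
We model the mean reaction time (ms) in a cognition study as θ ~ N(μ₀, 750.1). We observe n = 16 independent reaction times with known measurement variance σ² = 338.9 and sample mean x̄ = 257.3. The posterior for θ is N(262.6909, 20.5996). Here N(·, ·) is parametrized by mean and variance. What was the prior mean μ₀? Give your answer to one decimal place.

The posterior mean is a precision-weighted average: μ_n = (τ₀μ₀ + τ_data·x̄)/(τ₀+τ_data), with τ₀=1/σ₀² and τ_data=n/σ².
Here τ₀ = 1/750.1 = 0.001333 and τ_data = 16/338.9 = 0.047212, so τ_n = 0.048545.
Rearranging for μ₀: μ₀ = (μ_n·τ_n − τ_data·x̄)/τ₀ = (262.6909·0.048545 − 0.047212·257.3) / 0.001333 = 0.604682/0.001333 ≈ 453.6.

μ₀ = 453.6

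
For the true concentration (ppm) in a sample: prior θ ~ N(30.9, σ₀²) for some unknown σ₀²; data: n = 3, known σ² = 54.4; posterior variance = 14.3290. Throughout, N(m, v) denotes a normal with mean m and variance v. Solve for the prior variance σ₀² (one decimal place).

Posterior precision equals prior precision plus data precision: 1/σ_n² = 1/σ₀² + n/σ².
So 1/σ₀² = 1/14.3290 − 3/54.4 = 0.069789 − 0.055147 = 0.014642.
Hence σ₀² = 1/0.014642 ≈ 68.3.

σ₀² = 68.3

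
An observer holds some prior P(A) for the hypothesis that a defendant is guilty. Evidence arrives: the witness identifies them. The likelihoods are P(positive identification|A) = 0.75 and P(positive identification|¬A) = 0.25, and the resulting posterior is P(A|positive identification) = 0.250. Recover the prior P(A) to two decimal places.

P(A) = 0.10

Bayes' rule in odds form gives O(A|E) = O(A)·[P(E|A)/P(E|¬A)], hence O(A) = O(A|E)/LR.
Posterior odds = 0.250/(1−0.250) = 0.3333. LR = 0.75/0.25 = 3.0000.
Prior odds = 0.3333/3.0000 = 0.1111, so P(A) = 0.1111/(1+0.1111) ≈ 0.10.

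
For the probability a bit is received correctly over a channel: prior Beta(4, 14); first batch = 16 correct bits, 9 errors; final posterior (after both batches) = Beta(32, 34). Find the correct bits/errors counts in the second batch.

12 correct bits and 11 errors

Sequential conjugate updates are equivalent to a single update on the pooled data, so total successes = posterior α − prior α and total failures = posterior β − prior β.
Total across both batches: 32−4=28 correct bits, 34−14=20 errors.
Subtract the first batch: 28−16=12 correct bits and 20−9=11 errors.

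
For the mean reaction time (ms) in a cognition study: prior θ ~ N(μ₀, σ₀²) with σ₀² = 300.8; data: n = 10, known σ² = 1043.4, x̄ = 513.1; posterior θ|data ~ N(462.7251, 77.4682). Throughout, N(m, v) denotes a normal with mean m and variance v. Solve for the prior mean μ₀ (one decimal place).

The posterior mean is a precision-weighted average: μ_n = (τ₀μ₀ + τ_data·x̄)/(τ₀+τ_data), with τ₀=1/σ₀² and τ_data=n/σ².
Here τ₀ = 1/300.8 = 0.003324 and τ_data = 10/1043.4 = 0.009584, so τ_n = 0.012908.
Rearranging for μ₀: μ₀ = (μ_n·τ_n − τ_data·x̄)/τ₀ = (462.7251·0.012908 − 0.009584·513.1) / 0.003324 = 1.055305/0.003324 ≈ 317.5.

μ₀ = 317.5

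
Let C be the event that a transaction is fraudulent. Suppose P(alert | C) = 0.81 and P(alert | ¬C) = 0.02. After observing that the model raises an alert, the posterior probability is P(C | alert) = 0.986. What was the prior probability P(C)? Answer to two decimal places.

In odds form, posterior odds = prior odds × likelihood ratio, so prior odds = posterior odds ÷ LR.
Posterior odds = 0.986/(1−0.986) = 70.4286. LR = 0.81/0.02 = 40.5000.
Prior odds = 70.4286/40.5000 = 1.7390, so P(C) = 1.7390/(1+1.7390) ≈ 0.63.

P(C) = 0.63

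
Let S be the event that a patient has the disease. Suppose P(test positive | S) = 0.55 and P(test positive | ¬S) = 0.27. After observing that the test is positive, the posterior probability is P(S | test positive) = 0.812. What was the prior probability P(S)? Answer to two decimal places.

Bayes' rule in odds form gives O(S|E) = O(S)·[P(E|S)/P(E|¬S)], hence O(S) = O(S|E)/LR.
Posterior odds = 0.812/(1−0.812) = 4.3191. LR = 0.55/0.27 = 2.0370.
Prior odds = 4.3191/2.0370 = 2.1203, so P(S) = 2.1203/(1+2.1203) ≈ 0.68.

P(S) = 0.68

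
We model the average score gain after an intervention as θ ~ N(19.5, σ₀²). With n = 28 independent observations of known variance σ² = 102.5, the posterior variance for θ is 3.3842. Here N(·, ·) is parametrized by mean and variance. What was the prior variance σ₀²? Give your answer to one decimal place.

σ₀² = 44.8

For the Normal–Normal model with known σ², precisions add: τ_n = τ₀ + n/σ².
So 1/σ₀² = 1/3.3842 − 28/102.5 = 0.295491 − 0.273171 = 0.022320.
Hence σ₀² = 1/0.022320 ≈ 44.8.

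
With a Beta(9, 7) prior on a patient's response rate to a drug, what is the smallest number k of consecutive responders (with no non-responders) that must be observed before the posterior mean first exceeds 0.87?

k = 38

After k responders and 0 non-responders the posterior is Beta(9+k, 7), with mean (9+k)/(9+7+k).
Set (9+k)/(16+k) > 0.87 and solve: k > (0.87·16 − 9)/(1 − 0.87) = 37.846.
The smallest integer exceeding 37.846 is 38.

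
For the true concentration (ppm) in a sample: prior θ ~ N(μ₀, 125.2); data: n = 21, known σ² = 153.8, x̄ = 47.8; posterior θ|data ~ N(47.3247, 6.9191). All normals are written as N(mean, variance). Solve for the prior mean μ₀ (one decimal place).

μ₀ = 39.2

With known observation variance, the Normal–Normal posterior has precision τ_n = τ₀ + n/σ² and mean μ_n = (τ₀μ₀ + (n/σ²)x̄)/τ_n.
Here τ₀ = 1/125.2 = 0.007987 and τ_data = 21/153.8 = 0.136541, so τ_n = 0.144528.
Rearranging for μ₀: μ₀ = (μ_n·τ_n − τ_data·x̄)/τ₀ = (47.3247·0.144528 − 0.136541·47.8) / 0.007987 = 0.313084/0.007987 ≈ 39.2.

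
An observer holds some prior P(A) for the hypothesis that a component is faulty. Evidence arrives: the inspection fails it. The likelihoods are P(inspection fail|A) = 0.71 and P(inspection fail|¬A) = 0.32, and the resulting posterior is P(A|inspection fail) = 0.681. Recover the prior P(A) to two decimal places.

Bayes' rule in odds form gives O(A|E) = O(A)·[P(E|A)/P(E|¬A)], hence O(A) = O(A|E)/LR.
Posterior odds = 0.681/(1−0.681) = 2.1348. LR = 0.71/0.32 = 2.2188.
Prior odds = 2.1348/2.2188 = 0.9621, so P(A) = 0.9621/(1+0.9621) ≈ 0.49.

P(A) = 0.49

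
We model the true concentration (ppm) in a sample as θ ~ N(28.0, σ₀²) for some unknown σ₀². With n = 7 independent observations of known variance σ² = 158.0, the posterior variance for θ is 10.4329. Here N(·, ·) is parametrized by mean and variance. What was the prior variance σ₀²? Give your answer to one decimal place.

σ₀² = 19.4

Posterior precision equals prior precision plus data precision: 1/σ_n² = 1/σ₀² + n/σ².
So 1/σ₀² = 1/10.4329 − 7/158.0 = 0.095851 − 0.044304 = 0.051547.
Hence σ₀² = 1/0.051547 ≈ 19.4.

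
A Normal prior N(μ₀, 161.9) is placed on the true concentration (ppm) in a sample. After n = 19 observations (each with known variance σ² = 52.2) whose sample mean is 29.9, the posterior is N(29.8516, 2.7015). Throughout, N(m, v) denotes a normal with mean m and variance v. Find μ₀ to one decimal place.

With known observation variance, the Normal–Normal posterior has precision τ_n = τ₀ + n/σ² and mean μ_n = (τ₀μ₀ + (n/σ²)x̄)/τ_n.
Here τ₀ = 1/161.9 = 0.006177 and τ_data = 19/52.2 = 0.363985, so τ_n = 0.370162.
Rearranging for μ₀: μ₀ = (μ_n·τ_n − τ_data·x̄)/τ₀ = (29.8516·0.370162 − 0.363985·29.9) / 0.006177 = 0.166776/0.006177 ≈ 27.0.

μ₀ = 27.0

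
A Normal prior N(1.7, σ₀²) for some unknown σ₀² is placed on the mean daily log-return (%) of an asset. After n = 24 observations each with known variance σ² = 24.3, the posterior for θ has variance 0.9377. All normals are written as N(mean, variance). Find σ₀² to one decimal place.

σ₀² = 12.7

Posterior precision equals prior precision plus data precision: 1/σ_n² = 1/σ₀² + n/σ².
So 1/σ₀² = 1/0.9377 − 24/24.3 = 1.066439 − 0.987654 = 0.078785.
Hence σ₀² = 1/0.078785 ≈ 12.7.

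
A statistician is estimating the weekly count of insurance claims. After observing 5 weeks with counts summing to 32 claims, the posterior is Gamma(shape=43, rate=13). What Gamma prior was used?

Gamma–Poisson conjugacy: posterior shape = α + Σxᵢ, posterior rate = β + n.
So α = 43 − 32 = 11 and β = 13 − 5 = 8.

Gamma(shape=11, rate=8)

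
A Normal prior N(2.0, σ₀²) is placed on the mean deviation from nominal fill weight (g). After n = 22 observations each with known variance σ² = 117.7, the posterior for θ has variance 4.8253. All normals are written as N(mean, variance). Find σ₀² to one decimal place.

σ₀² = 49.2

For the Normal–Normal model with known σ², precisions add: τ_n = τ₀ + n/σ².
So 1/σ₀² = 1/4.8253 − 22/117.7 = 0.207241 − 0.186916 = 0.020325.
Hence σ₀² = 1/0.020325 ≈ 49.2.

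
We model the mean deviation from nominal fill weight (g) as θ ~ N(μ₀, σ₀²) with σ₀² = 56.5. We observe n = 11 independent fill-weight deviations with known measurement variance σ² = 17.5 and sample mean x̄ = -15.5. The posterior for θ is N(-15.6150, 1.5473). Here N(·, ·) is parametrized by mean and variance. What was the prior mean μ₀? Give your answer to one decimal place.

μ₀ = -19.7

With known observation variance, the Normal–Normal posterior has precision τ_n = τ₀ + n/σ² and mean μ_n = (τ₀μ₀ + (n/σ²)x̄)/τ_n.
Here τ₀ = 1/56.5 = 0.017699 and τ_data = 11/17.5 = 0.628571, so τ_n = 0.646270.
Rearranging for μ₀: μ₀ = (μ_n·τ_n − τ_data·x̄)/τ₀ = (-15.6150·0.646270 − 0.628571·-15.5) / 0.017699 = -0.348656/0.017699 ≈ -19.7.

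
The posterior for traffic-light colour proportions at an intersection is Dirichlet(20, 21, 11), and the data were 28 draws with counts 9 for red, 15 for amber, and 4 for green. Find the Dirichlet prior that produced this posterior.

Dirichlet(11, 6, 7)

For a Dirichlet(α) prior with multinomial counts c, the posterior is Dirichlet(α + c) componentwise.
Subtract each count from the matching posterior parameter: 20−9=11, 21−15=6, 11−4=7.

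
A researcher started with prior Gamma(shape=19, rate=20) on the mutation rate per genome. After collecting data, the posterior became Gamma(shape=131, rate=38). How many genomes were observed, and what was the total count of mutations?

n = 18 genomes with total 112 mutations

Gamma–Poisson conjugacy: posterior shape = α + Σxᵢ, posterior rate = β + n.
Matching: Σxᵢ = 131 − 19 = 112 and n = 38 − 20 = 18.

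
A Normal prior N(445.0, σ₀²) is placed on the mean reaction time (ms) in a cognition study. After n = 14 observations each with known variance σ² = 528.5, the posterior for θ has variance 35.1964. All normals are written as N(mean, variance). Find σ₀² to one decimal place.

σ₀² = 520.3

For the Normal–Normal model with known σ², precisions add: τ_n = τ₀ + n/σ².
So 1/σ₀² = 1/35.1964 − 14/528.5 = 0.028412 − 0.026490 = 0.001922.
Hence σ₀² = 1/0.001922 ≈ 520.3.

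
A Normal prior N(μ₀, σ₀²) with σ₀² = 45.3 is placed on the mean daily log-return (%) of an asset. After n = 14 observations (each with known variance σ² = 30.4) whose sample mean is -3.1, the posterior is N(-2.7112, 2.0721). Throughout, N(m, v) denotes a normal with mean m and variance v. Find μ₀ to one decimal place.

μ₀ = 5.4

The posterior mean is a precision-weighted average: μ_n = (τ₀μ₀ + τ_data·x̄)/(τ₀+τ_data), with τ₀=1/σ₀² and τ_data=n/σ².
Here τ₀ = 1/45.3 = 0.022075 and τ_data = 14/30.4 = 0.460526, so τ_n = 0.482601.
Rearranging for μ₀: μ₀ = (μ_n·τ_n − τ_data·x̄)/τ₀ = (-2.7112·0.482601 − 0.460526·-3.1) / 0.022075 = 0.119203/0.022075 ≈ 5.4.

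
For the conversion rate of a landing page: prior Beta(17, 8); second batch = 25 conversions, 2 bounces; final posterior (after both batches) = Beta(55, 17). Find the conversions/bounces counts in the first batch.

Because Beta–binomial updating is additive in the counts, the combined data contributed (α_post−α_prior, β_post−β_prior) successes and failures.
Total across both batches: 55−17=38 conversions, 17−8=9 bounces.
Subtract the second batch: 38−25=13 conversions and 9−2=7 bounces.

13 conversions and 7 bounces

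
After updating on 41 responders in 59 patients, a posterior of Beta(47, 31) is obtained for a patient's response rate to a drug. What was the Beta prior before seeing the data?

Beta(6, 13)

Beta is conjugate to the binomial likelihood: posterior = Beta(α+s, β+f).
So α = 47 − 41 = 6 and β = 31 − 18 = 13.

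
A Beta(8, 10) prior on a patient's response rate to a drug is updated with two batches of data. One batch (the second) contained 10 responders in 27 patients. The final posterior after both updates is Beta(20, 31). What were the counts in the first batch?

Because Beta–binomial updating is additive in the counts, the combined data contributed (α_post−α_prior, β_post−β_prior) successes and failures.
Total across both batches: 20−8=12 responders, 31−10=21 non-responders.
Subtract the second batch: 12−10=2 responders and 21−17=4 non-responders.

2 responders and 4 non-responders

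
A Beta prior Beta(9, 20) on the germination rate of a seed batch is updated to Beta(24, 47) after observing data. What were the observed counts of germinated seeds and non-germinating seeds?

A Beta(a, b) prior with s successes and f failures in binomial data gives a Beta(a+s, b+f) posterior.
Match parameters: s=24−9=15, f=47−20=27.

15 germinated seeds and 27 non-germinating seeds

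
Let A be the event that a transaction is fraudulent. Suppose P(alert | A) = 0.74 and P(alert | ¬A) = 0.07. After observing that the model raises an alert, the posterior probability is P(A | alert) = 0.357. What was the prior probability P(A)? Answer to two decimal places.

Bayes' rule in odds form gives O(A|E) = O(A)·[P(E|A)/P(E|¬A)], hence O(A) = O(A|E)/LR.
Posterior odds = 0.357/(1−0.357) = 0.5552. LR = 0.74/0.07 = 10.5714.
Prior odds = 0.5552/10.5714 = 0.0525, so P(A) = 0.0525/(1+0.0525) ≈ 0.05.

P(A) = 0.05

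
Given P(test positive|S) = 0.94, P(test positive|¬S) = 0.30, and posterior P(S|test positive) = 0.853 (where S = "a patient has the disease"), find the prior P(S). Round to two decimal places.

In odds form, posterior odds = prior odds × likelihood ratio, so prior odds = posterior odds ÷ LR.
Posterior odds = 0.853/(1−0.853) = 5.8027. LR = 0.94/0.30 = 3.1333.
Prior odds = 5.8027/3.1333 = 1.8519, so P(S) = 1.8519/(1+1.8519) ≈ 0.65.

P(S) = 0.65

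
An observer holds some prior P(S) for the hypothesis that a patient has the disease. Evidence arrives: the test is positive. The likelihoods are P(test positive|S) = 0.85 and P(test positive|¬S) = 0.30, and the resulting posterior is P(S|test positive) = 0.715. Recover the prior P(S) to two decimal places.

P(S) = 0.47

Bayes' rule in odds form gives O(S|E) = O(S)·[P(E|S)/P(E|¬S)], hence O(S) = O(S|E)/LR.
Posterior odds = 0.715/(1−0.715) = 2.5088. LR = 0.85/0.30 = 2.8333.
Prior odds = 2.5088/2.8333 = 0.8855, so P(S) = 0.8855/(1+0.8855) ≈ 0.47.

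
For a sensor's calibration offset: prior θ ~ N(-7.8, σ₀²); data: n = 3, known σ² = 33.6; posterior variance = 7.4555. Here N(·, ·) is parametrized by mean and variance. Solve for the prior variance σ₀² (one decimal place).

σ₀² = 22.3

Posterior precision equals prior precision plus data precision: 1/σ_n² = 1/σ₀² + n/σ².
So 1/σ₀² = 1/7.4555 − 3/33.6 = 0.134129 − 0.089286 = 0.044843.
Hence σ₀² = 1/0.044843 ≈ 22.3.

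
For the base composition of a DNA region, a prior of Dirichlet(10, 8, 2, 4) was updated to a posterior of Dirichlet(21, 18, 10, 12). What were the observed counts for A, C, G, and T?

For a Dirichlet(α) prior with multinomial counts c, the posterior is Dirichlet(α + c) componentwise.
Counts are posterior − prior componentwise: 21−10=11, 18−8=10, 10−2=8, 12−4=8.

counts (11, 10, 8, 8)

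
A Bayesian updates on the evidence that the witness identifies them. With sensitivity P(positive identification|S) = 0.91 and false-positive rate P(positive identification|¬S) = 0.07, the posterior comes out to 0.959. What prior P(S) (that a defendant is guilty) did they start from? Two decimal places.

P(S) = 0.64

Bayes' rule in odds form gives O(S|E) = O(S)·[P(E|S)/P(E|¬S)], hence O(S) = O(S|E)/LR.
Posterior odds = 0.959/(1−0.959) = 23.3902. LR = 0.91/0.07 = 13.0000.
Prior odds = 23.3902/13.0000 = 1.7992, so P(S) = 1.7992/(1+1.7992) ≈ 0.64.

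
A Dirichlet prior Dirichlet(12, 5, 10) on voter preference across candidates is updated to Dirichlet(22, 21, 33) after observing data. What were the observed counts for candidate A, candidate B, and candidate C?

counts (10, 16, 23)

For a Dirichlet(α) prior with multinomial counts c, the posterior is Dirichlet(α + c) componentwise.
Counts are posterior − prior componentwise: 22−12=10, 21−5=16, 33−10=23.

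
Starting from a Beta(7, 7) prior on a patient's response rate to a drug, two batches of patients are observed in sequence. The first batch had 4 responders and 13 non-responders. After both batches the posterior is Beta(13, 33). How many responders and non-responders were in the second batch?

2 responders and 13 non-responders

Sequential conjugate updates are equivalent to a single update on the pooled data, so total successes = posterior α − prior α and total failures = posterior β − prior β.
Total across both batches: 13−7=6 responders, 33−7=26 non-responders.
Subtract the first batch: 6−4=2 responders and 26−13=13 non-responders.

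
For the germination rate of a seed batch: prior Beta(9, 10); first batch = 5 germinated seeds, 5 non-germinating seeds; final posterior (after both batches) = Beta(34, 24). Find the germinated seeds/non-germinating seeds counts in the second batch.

Because Beta–binomial updating is additive in the counts, the combined data contributed (α_post−α_prior, β_post−β_prior) successes and failures.
Total across both batches: 34−9=25 germinated seeds, 24−10=14 non-germinating seeds.
Subtract the first batch: 25−5=20 germinated seeds and 14−5=9 non-germinating seeds.

20 germinated seeds and 9 non-germinating seeds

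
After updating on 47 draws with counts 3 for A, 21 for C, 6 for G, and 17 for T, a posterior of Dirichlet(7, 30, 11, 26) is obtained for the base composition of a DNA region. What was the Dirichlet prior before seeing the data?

For a Dirichlet(α) prior with multinomial counts c, the posterior is Dirichlet(α + c) componentwise.
Subtract each count from the matching posterior parameter: 7−3=4, 30−21=9, 11−6=5, 26−17=9.

Dirichlet(4, 9, 5, 9)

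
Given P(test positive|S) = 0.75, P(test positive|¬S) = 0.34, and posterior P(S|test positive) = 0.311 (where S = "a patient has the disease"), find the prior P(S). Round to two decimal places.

In odds form, posterior odds = prior odds × likelihood ratio, so prior odds = posterior odds ÷ LR.
Posterior odds = 0.311/(1−0.311) = 0.4514. LR = 0.75/0.34 = 2.2059.
Prior odds = 0.4514/2.2059 = 0.2046, so P(S) = 0.2046/(1+0.2046) ≈ 0.17.

P(S) = 0.17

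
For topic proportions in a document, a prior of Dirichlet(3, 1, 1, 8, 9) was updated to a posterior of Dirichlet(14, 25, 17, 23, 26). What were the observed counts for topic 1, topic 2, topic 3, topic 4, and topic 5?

For a Dirichlet(α) prior with multinomial counts c, the posterior is Dirichlet(α + c) componentwise.
Counts are posterior − prior componentwise: 14−3=11, 25−1=24, 17−1=16, 23−8=15, 26−9=17.

counts (11, 24, 16, 15, 17)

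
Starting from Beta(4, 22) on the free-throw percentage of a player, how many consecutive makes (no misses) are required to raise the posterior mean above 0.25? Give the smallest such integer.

After k makes and 0 misses the posterior is Beta(4+k, 22), with mean (4+k)/(4+22+k).
Set (4+k)/(26+k) > 0.25 and solve: k > (0.25·26 − 4)/(1 − 0.25) = 3.333.
The smallest integer exceeding 3.333 is 4, and checking k=4: (8)/(30) = 0.2667 > 0.25.

k = 4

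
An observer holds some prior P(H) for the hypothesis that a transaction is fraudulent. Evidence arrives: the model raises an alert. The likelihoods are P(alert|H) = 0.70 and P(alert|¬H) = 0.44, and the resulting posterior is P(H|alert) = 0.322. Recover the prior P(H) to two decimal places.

In odds form, posterior odds = prior odds × likelihood ratio, so prior odds = posterior odds ÷ LR.
Posterior odds = 0.322/(1−0.322) = 0.4749. LR = 0.70/0.44 = 1.5909.
Prior odds = 0.4749/1.5909 = 0.2985, so P(H) = 0.2985/(1+0.2985) ≈ 0.23.

P(H) = 0.23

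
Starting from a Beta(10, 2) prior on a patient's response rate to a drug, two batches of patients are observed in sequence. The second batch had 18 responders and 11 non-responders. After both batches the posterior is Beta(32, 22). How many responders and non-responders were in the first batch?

Sequential conjugate updates are equivalent to a single update on the pooled data, so total successes = posterior α − prior α and total failures = posterior β − prior β.
Total across both batches: 32−10=22 responders, 22−2=20 non-responders.
Subtract the second batch: 22−18=4 responders and 20−11=9 non-responders.

4 responders and 9 non-responders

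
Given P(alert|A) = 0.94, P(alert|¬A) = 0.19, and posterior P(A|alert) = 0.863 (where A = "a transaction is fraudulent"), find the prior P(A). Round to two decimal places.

P(A) = 0.56

In odds form, posterior odds = prior odds × likelihood ratio, so prior odds = posterior odds ÷ LR.
Posterior odds = 0.863/(1−0.863) = 6.2993. LR = 0.94/0.19 = 4.9474.
Prior odds = 6.2993/4.9474 = 1.2733, so P(A) = 1.2733/(1+1.2733) ≈ 0.56.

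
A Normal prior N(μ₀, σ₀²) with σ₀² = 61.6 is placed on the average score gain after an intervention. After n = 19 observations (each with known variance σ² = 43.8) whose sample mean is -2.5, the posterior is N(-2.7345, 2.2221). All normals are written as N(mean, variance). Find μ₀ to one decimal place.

μ₀ = -9.0

With known observation variance, the Normal–Normal posterior has precision τ_n = τ₀ + n/σ² and mean μ_n = (τ₀μ₀ + (n/σ²)x̄)/τ_n.
Here τ₀ = 1/61.6 = 0.016234 and τ_data = 19/43.8 = 0.433790, so τ_n = 0.450024.
Rearranging for μ₀: μ₀ = (μ_n·τ_n − τ_data·x̄)/τ₀ = (-2.7345·0.450024 − 0.433790·-2.5) / 0.016234 = -0.146116/0.016234 ≈ -9.0.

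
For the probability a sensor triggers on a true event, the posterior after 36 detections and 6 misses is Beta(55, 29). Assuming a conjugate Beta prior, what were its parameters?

Beta is conjugate to the binomial likelihood: posterior = Beta(a+s, b+f).
So a = 55 − 36 = 19 and b = 29 − 6 = 23.

Beta(19, 23)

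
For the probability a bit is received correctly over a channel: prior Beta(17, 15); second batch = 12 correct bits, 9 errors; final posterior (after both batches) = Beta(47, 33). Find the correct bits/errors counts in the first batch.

18 correct bits and 9 errors

Sequential conjugate updates are equivalent to a single update on the pooled data, so total successes = posterior α − prior α and total failures = posterior β − prior β.
Total across both batches: 47−17=30 correct bits, 33−15=18 errors.
Subtract the second batch: 30−12=18 correct bits and 18−9=9 errors.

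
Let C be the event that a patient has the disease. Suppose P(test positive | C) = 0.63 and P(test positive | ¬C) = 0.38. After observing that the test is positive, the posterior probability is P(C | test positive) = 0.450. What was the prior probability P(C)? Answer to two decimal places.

P(C) = 0.33

In odds form, posterior odds = prior odds × likelihood ratio, so prior odds = posterior odds ÷ LR.
Posterior odds = 0.450/(1−0.450) = 0.8182. LR = 0.63/0.38 = 1.6579.
Prior odds = 0.8182/1.6579 = 0.4935, so P(C) = 0.4935/(1+0.4935) ≈ 0.33.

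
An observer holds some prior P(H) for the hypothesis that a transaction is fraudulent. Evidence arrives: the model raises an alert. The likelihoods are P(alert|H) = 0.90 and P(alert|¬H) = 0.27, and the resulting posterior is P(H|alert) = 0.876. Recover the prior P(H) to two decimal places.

In odds form, posterior odds = prior odds × likelihood ratio, so prior odds = posterior odds ÷ LR.
Posterior odds = 0.876/(1−0.876) = 7.0645. LR = 0.90/0.27 = 3.3333.
Prior odds = 7.0645/3.3333 = 2.1194, so P(H) = 2.1194/(1+2.1194) ≈ 0.68.

P(H) = 0.68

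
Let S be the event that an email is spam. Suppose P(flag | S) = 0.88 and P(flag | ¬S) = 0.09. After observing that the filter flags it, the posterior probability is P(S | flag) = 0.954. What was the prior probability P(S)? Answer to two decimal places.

P(S) = 0.68

In odds form, posterior odds = prior odds × likelihood ratio, so prior odds = posterior odds ÷ LR.
Posterior odds = 0.954/(1−0.954) = 20.7391. LR = 0.88/0.09 = 9.7778.
Prior odds = 20.7391/9.7778 = 2.1210, so P(S) = 2.1210/(1+2.1210) ≈ 0.68.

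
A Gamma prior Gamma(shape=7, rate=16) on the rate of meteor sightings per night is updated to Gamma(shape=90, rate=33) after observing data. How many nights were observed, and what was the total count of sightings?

n = 17 nights with total 83 sightings

A Gamma(α, β) prior (rate parametrization) on a Poisson rate with n observations summing to S gives posterior Gamma(α+S, β+n).
Matching: Σxᵢ = 90 − 7 = 83 and n = 33 − 16 = 17.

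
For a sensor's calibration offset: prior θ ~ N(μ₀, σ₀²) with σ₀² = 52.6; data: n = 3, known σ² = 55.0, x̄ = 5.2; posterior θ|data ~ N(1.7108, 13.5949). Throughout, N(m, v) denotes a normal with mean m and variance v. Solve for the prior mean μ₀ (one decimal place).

μ₀ = -8.3

The posterior mean is a precision-weighted average: μ_n = (τ₀μ₀ + τ_data·x̄)/(τ₀+τ_data), with τ₀=1/σ₀² and τ_data=n/σ².
Here τ₀ = 1/52.6 = 0.019011 and τ_data = 3/55.0 = 0.054545, so τ_n = 0.073556.
Rearranging for μ₀: μ₀ = (μ_n·τ_n − τ_data·x̄)/τ₀ = (1.7108·0.073556 − 0.054545·5.2) / 0.019011 = -0.157794/0.019011 ≈ -8.3.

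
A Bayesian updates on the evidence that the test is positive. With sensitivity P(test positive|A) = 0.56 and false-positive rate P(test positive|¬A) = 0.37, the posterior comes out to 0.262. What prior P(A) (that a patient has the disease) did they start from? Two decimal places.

Bayes' rule in odds form gives O(A|E) = O(A)·[P(E|A)/P(E|¬A)], hence O(A) = O(A|E)/LR.
Posterior odds = 0.262/(1−0.262) = 0.3550. LR = 0.56/0.37 = 1.5135.
Prior odds = 0.3550/1.5135 = 0.2346, so P(A) = 0.2346/(1+0.2346) ≈ 0.19.

P(A) = 0.19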